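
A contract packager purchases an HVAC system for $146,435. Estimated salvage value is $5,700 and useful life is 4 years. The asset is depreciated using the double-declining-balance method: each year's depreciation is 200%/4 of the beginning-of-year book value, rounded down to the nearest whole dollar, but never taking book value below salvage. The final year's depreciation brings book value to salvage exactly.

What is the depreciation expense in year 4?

$12,605

Depreciable base = $146,435 − $5,700 = $140,735.
Year 1: ⌊$146,435 × 200%/4⌋ = $73,217. Book value $73,218.
Year 2: ⌊$73,218 × 200%/4⌋ = $36,609. Book value $36,609.
Year 3: ⌊$36,609 × 200%/4⌋ = $18,304. Book value $18,305.
Year 4 (final): $18,305 − $5,700 = $12,605. Book value $5,700.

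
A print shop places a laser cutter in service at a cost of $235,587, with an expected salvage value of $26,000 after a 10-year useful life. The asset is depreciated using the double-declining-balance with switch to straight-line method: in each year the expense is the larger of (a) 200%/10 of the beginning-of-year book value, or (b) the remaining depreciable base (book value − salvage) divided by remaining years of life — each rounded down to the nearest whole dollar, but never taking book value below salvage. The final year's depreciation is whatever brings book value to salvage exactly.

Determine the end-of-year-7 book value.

$49,408

Depreciable base = $235,587 − $26,000 = $209,587.
Year 1: DB = ⌊$235,587 × 200%/10⌋ = $47,117; SL = ⌊$209,587/10⌋ = $20,958 → take DB $47,117. Book value $188,470.
Year 2: DB = ⌊$188,470 × 200%/10⌋ = $37,694; SL = ⌊$162,470/9⌋ = $18,052 → take DB $37,694. Book value $150,776.
Year 3: DB = ⌊$150,776 × 200%/10⌋ = $30,155; SL = ⌊$124,776/8⌋ = $15,597 → take DB $30,155. Book value $120,621.
Year 4: DB = ⌊$120,621 × 200%/10⌋ = $24,124; SL = ⌊$94,621/7⌋ = $13,517 → take DB $24,124. Book value $96,497.
Year 5: DB = ⌊$96,497 × 200%/10⌋ = $19,299; SL = ⌊$70,497/6⌋ = $11,749 → take DB $19,299. Book value $77,198.
Year 6: DB = ⌊$77,198 × 200%/10⌋ = $15,439; SL = ⌊$51,198/5⌋ = $10,239 → take DB $15,439. Book value $61,759.
Year 7: DB = ⌊$61,759 × 200%/10⌋ = $12,351; SL = ⌊$35,759/4⌋ = $8,939 → take DB $12,351. Book value $49,408.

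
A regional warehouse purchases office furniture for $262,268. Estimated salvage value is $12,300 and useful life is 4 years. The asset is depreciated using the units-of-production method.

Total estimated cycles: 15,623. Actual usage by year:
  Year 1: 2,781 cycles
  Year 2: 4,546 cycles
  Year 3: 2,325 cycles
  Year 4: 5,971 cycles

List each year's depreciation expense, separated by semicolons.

Depreciable base = $262,268 − $12,300 = $249,968.
Rate = $249,968 / 15,623 cycles = $16 per cycle.
Year 1: 2,781 × $16 = $44,496. Book value $217,772.
Year 2: 4,546 × $16 = $72,736. Book value $145,036.
Year 3: 2,325 × $16 = $37,200. Book value $107,836.
Year 4: 5,971 × $16 = $95,536. Book value $12,300.

$44,496; $72,736; $37,200; $95,536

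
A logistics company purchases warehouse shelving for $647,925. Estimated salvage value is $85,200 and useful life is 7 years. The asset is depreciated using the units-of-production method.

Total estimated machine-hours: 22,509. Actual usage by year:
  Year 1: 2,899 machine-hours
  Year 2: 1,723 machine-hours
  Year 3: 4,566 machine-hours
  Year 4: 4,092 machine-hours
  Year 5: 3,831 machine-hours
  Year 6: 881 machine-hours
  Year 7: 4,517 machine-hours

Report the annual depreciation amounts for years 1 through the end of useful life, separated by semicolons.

Depreciable base = $647,925 − $85,200 = $562,725.
Rate = $562,725 / 22,509 machine-hours = $25 per machine-hour.
Year 1: 2,899 × $25 = $72,475. Book value $575,450.
Year 2: 1,723 × $25 = $43,075. Book value $532,375.
Year 3: 4,566 × $25 = $114,150. Book value $418,225.
Year 4: 4,092 × $25 = $102,300. Book value $315,925.
Year 5: 3,831 × $25 = $95,775. Book value $220,150.
Year 6: 881 × $25 = $22,025. Book value $198,125.
Year 7: 4,517 × $25 = $112,925. Book value $85,200.

$72,475; $43,075; $114,150; $102,300; $95,775; $22,025; $112,925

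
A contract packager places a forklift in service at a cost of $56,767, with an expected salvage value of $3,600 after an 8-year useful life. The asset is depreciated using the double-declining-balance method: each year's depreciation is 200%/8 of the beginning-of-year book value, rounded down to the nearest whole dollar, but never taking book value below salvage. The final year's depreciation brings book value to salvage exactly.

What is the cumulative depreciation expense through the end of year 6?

Depreciable base = $56,767 − $3,600 = $53,167.
Year 1: ⌊$56,767 × 200%/8⌋ = $14,191. Book value $42,576.
Year 2: ⌊$42,576 × 200%/8⌋ = $10,644. Book value $31,932.
Year 3: ⌊$31,932 × 200%/8⌋ = $7,983. Book value $23,949.
Year 4: ⌊$23,949 × 200%/8⌋ = $5,987. Book value $17,962.
Year 5: ⌊$17,962 × 200%/8⌋ = $4,490. Book value $13,472.
Year 6: ⌊$13,472 × 200%/8⌋ = $3,368. Book value $10,104.
Accumulated through year 6 = $56,767 − $10,104 = $46,663.

$46,663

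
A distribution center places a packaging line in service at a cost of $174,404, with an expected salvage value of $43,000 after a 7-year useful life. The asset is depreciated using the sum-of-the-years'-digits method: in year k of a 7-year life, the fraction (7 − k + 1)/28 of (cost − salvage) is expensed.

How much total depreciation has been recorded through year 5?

$117,325

Depreciable base = $174,404 − $43,000 = $131,404.
Sum of the years' digits = 7+6+5+4+3+2+1 = 28.
Year 1: $131,404 × 7/28 = $32,851. Book value $141,553.
Year 2: $131,404 × 6/28 = $28,158. Book value $113,395.
Year 3: $131,404 × 5/28 = $23,465. Book value $89,930.
Year 4: $131,404 × 4/28 = $18,772. Book value $71,158.
Year 5: $131,404 × 3/28 = $14,079. Book value $57,079.
Accumulated through year 5 = $174,404 − $57,079 = $117,325.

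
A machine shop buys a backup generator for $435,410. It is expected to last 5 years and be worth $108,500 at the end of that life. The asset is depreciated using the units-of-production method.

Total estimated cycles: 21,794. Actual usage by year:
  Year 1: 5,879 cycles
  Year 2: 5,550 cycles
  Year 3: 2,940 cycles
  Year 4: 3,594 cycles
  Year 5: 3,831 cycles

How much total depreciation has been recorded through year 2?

$171,435

Depreciable base = $435,410 − $108,500 = $326,910.
Rate = $326,910 / 21,794 cycles = $15 per cycle.
Year 1: 5,879 × $15 = $88,185. Book value $347,225.
Year 2: 5,550 × $15 = $83,250. Book value $263,975.
Accumulated through year 2 = $435,410 − $263,975 = $171,435.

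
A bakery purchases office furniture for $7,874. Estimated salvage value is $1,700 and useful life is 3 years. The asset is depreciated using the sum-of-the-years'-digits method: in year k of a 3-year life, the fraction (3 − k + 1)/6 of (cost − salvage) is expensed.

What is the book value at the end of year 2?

Depreciable base = $7,874 − $1,700 = $6,174.
Sum of the years' digits = 3+2+1 = 6.
Year 1: $6,174 × 3/6 = $3,087. Book value $4,787.
Year 2: $6,174 × 2/6 = $2,058. Book value $2,729.

$2,729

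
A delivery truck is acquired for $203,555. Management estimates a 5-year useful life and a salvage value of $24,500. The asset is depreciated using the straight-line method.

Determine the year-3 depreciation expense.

$35,811

Depreciable base = $203,555 − $24,500 = $179,055.
Annual expense = $179,055 / 5 = $35,811.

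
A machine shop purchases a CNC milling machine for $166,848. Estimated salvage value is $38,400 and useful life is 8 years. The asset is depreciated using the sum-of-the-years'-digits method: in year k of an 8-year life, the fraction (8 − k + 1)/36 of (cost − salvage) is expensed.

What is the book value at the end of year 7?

Depreciable base = $166,848 − $38,400 = $128,448.
Sum of the years' digits = 8+7+6+5+4+3+2+1 = 36.
Year 1: $128,448 × 8/36 = $28,544. Book value $138,304.
Year 2: $128,448 × 7/36 = $24,976. Book value $113,328.
Year 3: $128,448 × 6/36 = $21,408. Book value $91,920.
Year 4: $128,448 × 5/36 = $17,840. Book value $74,080.
Year 5: $128,448 × 4/36 = $14,272. Book value $59,808.
Year 6: $128,448 × 3/36 = $10,704. Book value $49,104.
Year 7: $128,448 × 2/36 = $7,136. Book value $41,968.

$41,968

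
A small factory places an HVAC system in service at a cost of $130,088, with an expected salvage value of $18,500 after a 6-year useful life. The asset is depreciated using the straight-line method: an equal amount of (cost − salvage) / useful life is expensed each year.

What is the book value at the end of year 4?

Depreciable base = $130,088 − $18,500 = $111,588.
Annual expense = $111,588 / 6 = $18,598.
End of year 1: book value $111,490.
End of year 2: book value $92,892.
End of year 3: book value $74,294.
End of year 4: book value $55,696.

$55,696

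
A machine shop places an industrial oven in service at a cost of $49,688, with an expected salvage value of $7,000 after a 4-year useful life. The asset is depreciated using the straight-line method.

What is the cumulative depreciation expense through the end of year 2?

Depreciable base = $49,688 − $7,000 = $42,688.
Annual expense = $42,688 / 4 = $10,672.
End of year 1: book value $39,016.
End of year 2: book value $28,344.
Accumulated through year 2 = $49,688 − $28,344 = $21,344.

$21,344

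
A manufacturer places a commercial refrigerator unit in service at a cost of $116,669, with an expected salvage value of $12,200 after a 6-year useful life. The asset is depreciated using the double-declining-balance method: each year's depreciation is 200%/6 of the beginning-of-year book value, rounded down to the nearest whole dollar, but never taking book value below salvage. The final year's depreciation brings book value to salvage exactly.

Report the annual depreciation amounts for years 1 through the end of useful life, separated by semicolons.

Depreciable base = $116,669 − $12,200 = $104,469.
Year 1: ⌊$116,669 × 200%/6⌋ = $38,889. Book value $77,780.
Year 2: ⌊$77,780 × 200%/6⌋ = $25,926. Book value $51,854.
Year 3: ⌊$51,854 × 200%/6⌋ = $17,284. Book value $34,570.
Year 4: ⌊$34,570 × 200%/6⌋ = $11,523. Book value $23,047.
Year 5: ⌊$23,047 × 200%/6⌋ = $7,682. Book value $15,365.
Year 6 (final): $15,365 − $12,200 = $3,165. Book value $12,200.

$38,889; $25,926; $17,284; $11,523; $7,682; $3,165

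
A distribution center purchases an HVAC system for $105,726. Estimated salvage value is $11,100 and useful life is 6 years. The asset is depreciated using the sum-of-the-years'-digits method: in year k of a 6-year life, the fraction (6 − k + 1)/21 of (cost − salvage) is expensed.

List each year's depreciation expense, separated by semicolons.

$27,036; $22,530; $18,024; $13,518; $9,012; $4,506

Depreciable base = $105,726 − $11,100 = $94,626.
Sum of the years' digits = 6+5+4+3+2+1 = 21.
Year 1: $94,626 × 6/21 = $27,036. Book value $78,690.
Year 2: $94,626 × 5/21 = $22,530. Book value $56,160.
Year 3: $94,626 × 4/21 = $18,024. Book value $38,136.
Year 4: $94,626 × 3/21 = $13,518. Book value $24,618.
Year 5: $94,626 × 2/21 = $9,012. Book value $15,606.
Year 6: $94,626 × 1/21 = $4,506. Book value $11,100.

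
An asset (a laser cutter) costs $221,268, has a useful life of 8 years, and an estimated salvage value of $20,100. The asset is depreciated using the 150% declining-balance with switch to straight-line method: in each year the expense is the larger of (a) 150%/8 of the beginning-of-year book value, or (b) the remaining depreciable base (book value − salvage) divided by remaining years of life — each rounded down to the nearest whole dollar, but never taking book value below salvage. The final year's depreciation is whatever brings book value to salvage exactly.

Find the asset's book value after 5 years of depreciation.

Depreciable base = $221,268 − $20,100 = $201,168.
Year 1: DB = ⌊$221,268 × 150%/8⌋ = $41,487; SL = ⌊$201,168/8⌋ = $25,146 → take DB $41,487. Book value $179,781.
Year 2: DB = ⌊$179,781 × 150%/8⌋ = $33,708; SL = ⌊$159,681/7⌋ = $22,811 → take DB $33,708. Book value $146,073.
Year 3: DB = ⌊$146,073 × 150%/8⌋ = $27,388; SL = ⌊$125,973/6⌋ = $20,995 → take DB $27,388. Book value $118,685.
Year 4: DB = ⌊$118,685 × 150%/8⌋ = $22,253; SL = ⌊$98,585/5⌋ = $19,717 → take DB $22,253. Book value $96,432.
Year 5: DB = ⌊$96,432 × 150%/8⌋ = $18,081; SL = ⌊$76,332/4⌋ = $19,083 → take SL $19,083. Book value $77,349.

$77,349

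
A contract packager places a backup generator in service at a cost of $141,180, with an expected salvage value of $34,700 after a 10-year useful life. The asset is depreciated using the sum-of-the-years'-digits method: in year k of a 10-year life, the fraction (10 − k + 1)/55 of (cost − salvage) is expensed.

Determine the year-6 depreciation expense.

Depreciable base = $141,180 − $34,700 = $106,480.
Sum of the years' digits = 10+9+8+7+6+5+4+3+2+1 = 55.
Year 1: $106,480 × 10/55 = $19,360. Book value $121,820.
Year 2: $106,480 × 9/55 = $17,424. Book value $104,396.
Year 3: $106,480 × 8/55 = $15,488. Book value $88,908.
Year 4: $106,480 × 7/55 = $13,552. Book value $75,356.
Year 5: $106,480 × 6/55 = $11,616. Book value $63,740.
Year 6: $106,480 × 5/55 = $9,680. Book value $54,060.

$9,680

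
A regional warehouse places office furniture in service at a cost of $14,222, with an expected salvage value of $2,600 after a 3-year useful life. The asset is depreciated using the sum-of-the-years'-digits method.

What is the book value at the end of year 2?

Depreciable base = $14,222 − $2,600 = $11,622.
Sum of the years' digits = 3+2+1 = 6.
Year 1: $11,622 × 3/6 = $5,811. Book value $8,411.
Year 2: $11,622 × 2/6 = $3,874. Book value $4,537.

$4,537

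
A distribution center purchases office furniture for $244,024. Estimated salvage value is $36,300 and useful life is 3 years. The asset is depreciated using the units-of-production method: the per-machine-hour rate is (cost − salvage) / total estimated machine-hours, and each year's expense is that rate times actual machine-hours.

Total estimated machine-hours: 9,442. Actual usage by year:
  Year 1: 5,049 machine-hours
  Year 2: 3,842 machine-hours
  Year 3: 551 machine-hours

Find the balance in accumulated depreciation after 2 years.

$195,602

Depreciable base = $244,024 − $36,300 = $207,724.
Rate = $207,724 / 9,442 machine-hours = $22 per machine-hour.
Year 1: 5,049 × $22 = $111,078. Book value $132,946.
Year 2: 3,842 × $22 = $84,524. Book value $48,422.
Accumulated through year 2 = $244,024 − $48,422 = $195,602.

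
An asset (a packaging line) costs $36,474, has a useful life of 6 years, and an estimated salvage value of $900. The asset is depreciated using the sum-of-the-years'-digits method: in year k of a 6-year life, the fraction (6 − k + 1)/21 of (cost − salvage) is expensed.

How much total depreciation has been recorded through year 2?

Depreciable base = $36,474 − $900 = $35,574.
Sum of the years' digits = 6+5+4+3+2+1 = 21.
Year 1: $35,574 × 6/21 = $10,164. Book value $26,310.
Year 2: $35,574 × 5/21 = $8,470. Book value $17,840.
Accumulated through year 2 = $36,474 − $17,840 = $18,634.

$18,634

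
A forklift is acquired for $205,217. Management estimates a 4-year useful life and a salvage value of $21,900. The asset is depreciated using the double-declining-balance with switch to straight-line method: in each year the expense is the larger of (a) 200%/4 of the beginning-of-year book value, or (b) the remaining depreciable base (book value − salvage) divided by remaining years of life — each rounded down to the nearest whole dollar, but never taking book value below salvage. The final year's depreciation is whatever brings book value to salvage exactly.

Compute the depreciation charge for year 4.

Depreciable base = $205,217 − $21,900 = $183,317.
Year 1: DB = ⌊$205,217 × 200%/4⌋ = $102,608; SL = ⌊$183,317/4⌋ = $45,829 → take DB $102,608. Book value $102,609.
Year 2: DB = ⌊$102,609 × 200%/4⌋ = $51,304; SL = ⌊$80,709/3⌋ = $26,903 → take DB $51,304. Book value $51,305.
Year 3: DB = ⌊$51,305 × 200%/4⌋ = $25,652; SL = ⌊$29,405/2⌋ = $14,702 → take DB $25,652. Book value $25,653.
Year 4 (final): $25,653 − $21,900 = $3,753. Book value $21,900.

$3,753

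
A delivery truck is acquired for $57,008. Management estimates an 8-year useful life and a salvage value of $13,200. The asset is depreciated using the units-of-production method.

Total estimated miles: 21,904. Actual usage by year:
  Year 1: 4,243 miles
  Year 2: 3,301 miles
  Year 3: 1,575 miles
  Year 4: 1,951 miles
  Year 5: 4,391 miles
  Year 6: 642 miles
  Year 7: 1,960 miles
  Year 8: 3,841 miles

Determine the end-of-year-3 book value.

Depreciable base = $57,008 − $13,200 = $43,808.
Rate = $43,808 / 21,904 miles = $2 per mile.
Year 1: 4,243 × $2 = $8,486. Book value $48,522.
Year 2: 3,301 × $2 = $6,602. Book value $41,920.
Year 3: 1,575 × $2 = $3,150. Book value $38,770.

$38,770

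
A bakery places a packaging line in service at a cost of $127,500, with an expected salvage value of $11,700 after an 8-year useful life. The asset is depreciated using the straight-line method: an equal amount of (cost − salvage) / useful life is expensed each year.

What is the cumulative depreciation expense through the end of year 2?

Depreciable base = $127,500 − $11,700 = $115,800.
Annual expense = $115,800 / 8 = $14,475.
End of year 1: book value $113,025.
End of year 2: book value $98,550.
Accumulated through year 2 = $127,500 − $98,550 = $28,950.

$28,950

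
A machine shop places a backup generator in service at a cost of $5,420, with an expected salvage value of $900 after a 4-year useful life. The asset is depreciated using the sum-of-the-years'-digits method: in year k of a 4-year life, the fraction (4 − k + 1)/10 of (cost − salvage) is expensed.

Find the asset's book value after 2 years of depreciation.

$2,256

Depreciable base = $5,420 − $900 = $4,520.
Sum of the years' digits = 4+3+2+1 = 10.
Year 1: $4,520 × 4/10 = $1,808. Book value $3,612.
Year 2: $4,520 × 3/10 = $1,356. Book value $2,256.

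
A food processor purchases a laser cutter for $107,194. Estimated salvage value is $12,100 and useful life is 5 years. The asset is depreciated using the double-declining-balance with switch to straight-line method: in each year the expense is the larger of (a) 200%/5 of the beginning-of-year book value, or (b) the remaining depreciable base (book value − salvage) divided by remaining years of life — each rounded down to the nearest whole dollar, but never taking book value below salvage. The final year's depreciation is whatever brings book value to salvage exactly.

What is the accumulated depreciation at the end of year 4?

Depreciable base = $107,194 − $12,100 = $95,094.
Year 1: DB = ⌊$107,194 × 200%/5⌋ = $42,877; SL = ⌊$95,094/5⌋ = $19,018 → take DB $42,877. Book value $64,317.
Year 2: DB = ⌊$64,317 × 200%/5⌋ = $25,726; SL = ⌊$52,217/4⌋ = $13,054 → take DB $25,726. Book value $38,591.
Year 3: DB = ⌊$38,591 × 200%/5⌋ = $15,436; SL = ⌊$26,491/3⌋ = $8,830 → take DB $15,436. Book value $23,155.
Year 4: DB = ⌊$23,155 × 200%/5⌋ = $9,262; SL = ⌊$11,055/2⌋ = $5,527 → take DB $9,262. Book value $13,893.
Accumulated through year 4 = $107,194 − $13,893 = $93,301.

$93,301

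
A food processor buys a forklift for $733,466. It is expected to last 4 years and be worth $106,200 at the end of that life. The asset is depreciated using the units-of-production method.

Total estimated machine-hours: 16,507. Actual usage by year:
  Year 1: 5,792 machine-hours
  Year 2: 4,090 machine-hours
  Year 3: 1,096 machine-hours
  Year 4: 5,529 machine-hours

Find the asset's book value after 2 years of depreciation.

Depreciable base = $733,466 − $106,200 = $627,266.
Rate = $627,266 / 16,507 machine-hours = $38 per machine-hour.
Year 1: 5,792 × $38 = $220,096. Book value $513,370.
Year 2: 4,090 × $38 = $155,420. Book value $357,950.

$357,950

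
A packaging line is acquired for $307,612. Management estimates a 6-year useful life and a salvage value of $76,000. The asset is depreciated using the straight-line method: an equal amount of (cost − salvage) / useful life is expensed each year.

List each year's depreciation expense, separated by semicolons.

Depreciable base = $307,612 − $76,000 = $231,612.
Annual expense = $231,612 / 6 = $38,602.
End of year 1: book value $269,010.
End of year 2: book value $230,408.
End of year 3: book value $191,806.
End of year 4: book value $153,204.
End of year 5: book value $114,602.
End of year 6: book value $76,000.

$38,602; $38,602; $38,602; $38,602; $38,602; $38,602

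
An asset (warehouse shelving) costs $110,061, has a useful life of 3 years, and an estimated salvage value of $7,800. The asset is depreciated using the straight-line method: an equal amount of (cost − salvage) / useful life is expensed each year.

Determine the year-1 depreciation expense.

$34,087

Depreciable base = $110,061 − $7,800 = $102,261.
Annual expense = $102,261 / 3 = $34,087.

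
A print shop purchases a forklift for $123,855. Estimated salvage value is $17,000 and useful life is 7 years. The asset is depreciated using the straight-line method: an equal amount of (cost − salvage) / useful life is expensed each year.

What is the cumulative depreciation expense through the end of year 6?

Depreciable base = $123,855 − $17,000 = $106,855.
Annual expense = $106,855 / 7 = $15,265.
End of year 1: book value $108,590.
End of year 2: book value $93,325.
End of year 3: book value $78,060.
End of year 4: book value $62,795.
End of year 5: book value $47,530.
End of year 6: book value $32,265.
Accumulated through year 6 = $123,855 − $32,265 = $91,590.

$91,590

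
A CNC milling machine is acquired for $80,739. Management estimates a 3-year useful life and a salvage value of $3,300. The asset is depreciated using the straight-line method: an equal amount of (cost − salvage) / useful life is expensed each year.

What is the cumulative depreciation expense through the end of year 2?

Depreciable base = $80,739 − $3,300 = $77,439.
Annual expense = $77,439 / 3 = $25,813.
End of year 1: book value $54,926.
End of year 2: book value $29,113.
Accumulated through year 2 = $80,739 − $29,113 = $51,626.

$51,626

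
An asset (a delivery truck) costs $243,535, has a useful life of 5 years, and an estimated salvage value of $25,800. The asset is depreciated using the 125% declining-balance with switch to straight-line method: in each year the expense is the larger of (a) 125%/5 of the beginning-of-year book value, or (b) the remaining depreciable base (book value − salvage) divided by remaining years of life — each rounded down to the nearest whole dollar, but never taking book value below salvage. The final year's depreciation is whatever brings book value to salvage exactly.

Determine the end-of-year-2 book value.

$136,989

Depreciable base = $243,535 − $25,800 = $217,735.
Year 1: DB = ⌊$243,535 × 125%/5⌋ = $60,883; SL = ⌊$217,735/5⌋ = $43,547 → take DB $60,883. Book value $182,652.
Year 2: DB = ⌊$182,652 × 125%/5⌋ = $45,663; SL = ⌊$156,852/4⌋ = $39,213 → take DB $45,663. Book value $136,989.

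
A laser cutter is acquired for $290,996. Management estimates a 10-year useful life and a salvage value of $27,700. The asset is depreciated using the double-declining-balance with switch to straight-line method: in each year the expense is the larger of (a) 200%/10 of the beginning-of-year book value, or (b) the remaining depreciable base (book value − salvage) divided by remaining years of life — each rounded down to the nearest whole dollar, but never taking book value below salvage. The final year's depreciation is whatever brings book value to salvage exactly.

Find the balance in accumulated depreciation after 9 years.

$252,734

Depreciable base = $290,996 − $27,700 = $263,296.
Year 1: DB = ⌊$290,996 × 200%/10⌋ = $58,199; SL = ⌊$263,296/10⌋ = $26,329 → take DB $58,199. Book value $232,797.
Year 2: DB = ⌊$232,797 × 200%/10⌋ = $46,559; SL = ⌊$205,097/9⌋ = $22,788 → take DB $46,559. Book value $186,238.
Year 3: DB = ⌊$186,238 × 200%/10⌋ = $37,247; SL = ⌊$158,538/8⌋ = $19,817 → take DB $37,247. Book value $148,991.
Year 4: DB = ⌊$148,991 × 200%/10⌋ = $29,798; SL = ⌊$121,291/7⌋ = $17,327 → take DB $29,798. Book value $119,193.
Year 5: DB = ⌊$119,193 × 200%/10⌋ = $23,838; SL = ⌊$91,493/6⌋ = $15,248 → take DB $23,838. Book value $95,355.
Year 6: DB = ⌊$95,355 × 200%/10⌋ = $19,071; SL = ⌊$67,655/5⌋ = $13,531 → take DB $19,071. Book value $76,284.
Year 7: DB = ⌊$76,284 × 200%/10⌋ = $15,256; SL = ⌊$48,584/4⌋ = $12,146 → take DB $15,256. Book value $61,028.
Year 8: DB = ⌊$61,028 × 200%/10⌋ = $12,205; SL = ⌊$33,328/3⌋ = $11,109 → take DB $12,205. Book value $48,823.
Year 9: DB = ⌊$48,823 × 200%/10⌋ = $9,764; SL = ⌊$21,123/2⌋ = $10,561 → take SL $10,561. Book value $38,262.
Accumulated through year 9 = $290,996 − $38,262 = $252,734.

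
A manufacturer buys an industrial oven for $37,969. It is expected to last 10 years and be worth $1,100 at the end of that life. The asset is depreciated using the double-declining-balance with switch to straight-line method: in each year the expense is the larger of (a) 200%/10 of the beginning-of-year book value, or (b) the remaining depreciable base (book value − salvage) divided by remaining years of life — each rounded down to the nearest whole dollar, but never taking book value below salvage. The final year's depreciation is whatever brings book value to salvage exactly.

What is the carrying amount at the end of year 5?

$12,443

Depreciable base = $37,969 − $1,100 = $36,869.
Year 1: DB = ⌊$37,969 × 200%/10⌋ = $7,593; SL = ⌊$36,869/10⌋ = $3,686 → take DB $7,593. Book value $30,376.
Year 2: DB = ⌊$30,376 × 200%/10⌋ = $6,075; SL = ⌊$29,276/9⌋ = $3,252 → take DB $6,075. Book value $24,301.
Year 3: DB = ⌊$24,301 × 200%/10⌋ = $4,860; SL = ⌊$23,201/8⌋ = $2,900 → take DB $4,860. Book value $19,441.
Year 4: DB = ⌊$19,441 × 200%/10⌋ = $3,888; SL = ⌊$18,341/7⌋ = $2,620 → take DB $3,888. Book value $15,553.
Year 5: DB = ⌊$15,553 × 200%/10⌋ = $3,110; SL = ⌊$14,453/6⌋ = $2,408 → take DB $3,110. Book value $12,443.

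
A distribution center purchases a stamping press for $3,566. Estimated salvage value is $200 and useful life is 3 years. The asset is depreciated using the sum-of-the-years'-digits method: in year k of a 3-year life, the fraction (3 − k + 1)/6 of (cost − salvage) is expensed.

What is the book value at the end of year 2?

$761

Depreciable base = $3,566 − $200 = $3,366.
Sum of the years' digits = 3+2+1 = 6.
Year 1: $3,366 × 3/6 = $1,683. Book value $1,883.
Year 2: $3,366 × 2/6 = $1,122. Book value $761.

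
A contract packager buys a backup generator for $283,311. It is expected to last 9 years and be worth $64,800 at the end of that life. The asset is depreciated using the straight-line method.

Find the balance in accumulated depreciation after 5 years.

Depreciable base = $283,311 − $64,800 = $218,511.
Annual expense = $218,511 / 9 = $24,279.
End of year 1: book value $259,032.
End of year 2: book value $234,753.
End of year 3: book value $210,474.
End of year 4: book value $186,195.
End of year 5: book value $161,916.
Accumulated through year 5 = $283,311 − $161,916 = $121,395.

$121,395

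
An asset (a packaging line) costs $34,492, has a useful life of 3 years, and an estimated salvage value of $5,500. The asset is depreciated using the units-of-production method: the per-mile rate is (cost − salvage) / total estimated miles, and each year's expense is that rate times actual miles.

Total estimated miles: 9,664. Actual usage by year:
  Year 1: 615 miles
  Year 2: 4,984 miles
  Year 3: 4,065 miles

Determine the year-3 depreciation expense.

$12,195

Depreciable base = $34,492 − $5,500 = $28,992.
Rate = $28,992 / 9,664 miles = $3 per mile.
Year 1: 615 × $3 = $1,845. Book value $32,647.
Year 2: 4,984 × $3 = $14,952. Book value $17,695.
Year 3: 4,065 × $3 = $12,195. Book value $5,500.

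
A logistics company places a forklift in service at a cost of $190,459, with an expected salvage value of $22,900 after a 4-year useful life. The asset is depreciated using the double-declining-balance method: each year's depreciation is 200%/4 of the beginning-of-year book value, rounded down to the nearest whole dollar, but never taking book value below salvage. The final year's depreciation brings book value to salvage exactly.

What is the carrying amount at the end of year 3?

$23,808

Depreciable base = $190,459 − $22,900 = $167,559.
Year 1: ⌊$190,459 × 200%/4⌋ = $95,229. Book value $95,230.
Year 2: ⌊$95,230 × 200%/4⌋ = $47,615. Book value $47,615.
Year 3: ⌊$47,615 × 200%/4⌋ = $23,807. Book value $23,808.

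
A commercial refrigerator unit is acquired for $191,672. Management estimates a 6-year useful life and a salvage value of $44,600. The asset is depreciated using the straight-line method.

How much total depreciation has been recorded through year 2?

$49,024

Depreciable base = $191,672 − $44,600 = $147,072.
Annual expense = $147,072 / 6 = $24,512.
End of year 1: book value $167,160.
End of year 2: book value $142,648.
Accumulated through year 2 = $191,672 − $142,648 = $49,024.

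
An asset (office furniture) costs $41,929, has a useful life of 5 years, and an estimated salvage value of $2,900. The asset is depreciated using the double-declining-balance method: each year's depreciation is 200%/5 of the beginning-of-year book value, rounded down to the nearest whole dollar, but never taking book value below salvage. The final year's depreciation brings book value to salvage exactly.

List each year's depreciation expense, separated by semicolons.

$16,771; $10,063; $6,038; $3,622; $2,535

Depreciable base = $41,929 − $2,900 = $39,029.
Year 1: ⌊$41,929 × 200%/5⌋ = $16,771. Book value $25,158.
Year 2: ⌊$25,158 × 200%/5⌋ = $10,063. Book value $15,095.
Year 3: ⌊$15,095 × 200%/5⌋ = $6,038. Book value $9,057.
Year 4: ⌊$9,057 × 200%/5⌋ = $3,622. Book value $5,435.
Year 5 (final): $5,435 − $2,900 = $2,535. Book value $2,900.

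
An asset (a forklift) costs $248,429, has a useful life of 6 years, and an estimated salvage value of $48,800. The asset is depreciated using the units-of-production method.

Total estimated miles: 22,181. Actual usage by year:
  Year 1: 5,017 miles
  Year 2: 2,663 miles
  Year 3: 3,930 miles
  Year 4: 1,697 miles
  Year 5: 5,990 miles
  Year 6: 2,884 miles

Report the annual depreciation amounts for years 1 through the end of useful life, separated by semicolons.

Depreciable base = $248,429 − $48,800 = $199,629.
Rate = $199,629 / 22,181 miles = $9 per mile.
Year 1: 5,017 × $9 = $45,153. Book value $203,276.
Year 2: 2,663 × $9 = $23,967. Book value $179,309.
Year 3: 3,930 × $9 = $35,370. Book value $143,939.
Year 4: 1,697 × $9 = $15,273. Book value $128,666.
Year 5: 5,990 × $9 = $53,910. Book value $74,756.
Year 6: 2,884 × $9 = $25,956. Book value $48,800.

$45,153; $23,967; $35,370; $15,273; $53,910; $25,956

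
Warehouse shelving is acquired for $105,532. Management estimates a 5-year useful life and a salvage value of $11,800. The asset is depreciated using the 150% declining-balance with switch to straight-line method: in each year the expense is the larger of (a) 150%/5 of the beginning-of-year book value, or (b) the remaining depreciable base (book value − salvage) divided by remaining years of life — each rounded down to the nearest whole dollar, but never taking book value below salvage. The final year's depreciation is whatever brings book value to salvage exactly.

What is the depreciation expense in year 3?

$15,513

Depreciable base = $105,532 − $11,800 = $93,732.
Year 1: DB = ⌊$105,532 × 150%/5⌋ = $31,659; SL = ⌊$93,732/5⌋ = $18,746 → take DB $31,659. Book value $73,873.
Year 2: DB = ⌊$73,873 × 150%/5⌋ = $22,161; SL = ⌊$62,073/4⌋ = $15,518 → take DB $22,161. Book value $51,712.
Year 3: DB = ⌊$51,712 × 150%/5⌋ = $15,513; SL = ⌊$39,912/3⌋ = $13,304 → take DB $15,513. Book value $36,199.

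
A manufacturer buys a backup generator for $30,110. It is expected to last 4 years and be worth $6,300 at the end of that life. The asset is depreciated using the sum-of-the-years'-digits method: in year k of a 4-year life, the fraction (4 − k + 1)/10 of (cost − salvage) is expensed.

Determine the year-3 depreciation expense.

Depreciable base = $30,110 − $6,300 = $23,810.
Sum of the years' digits = 4+3+2+1 = 10.
Year 1: $23,810 × 4/10 = $9,524. Book value $20,586.
Year 2: $23,810 × 3/10 = $7,143. Book value $13,443.
Year 3: $23,810 × 2/10 = $4,762. Book value $8,681.

$4,762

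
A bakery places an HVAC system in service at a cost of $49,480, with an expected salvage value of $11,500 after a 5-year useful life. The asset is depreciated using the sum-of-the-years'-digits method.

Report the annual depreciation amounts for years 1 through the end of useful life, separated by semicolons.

$12,660; $10,128; $7,596; $5,064; $2,532

Depreciable base = $49,480 − $11,500 = $37,980.
Sum of the years' digits = 5+4+3+2+1 = 15.
Year 1: $37,980 × 5/15 = $12,660. Book value $36,820.
Year 2: $37,980 × 4/15 = $10,128. Book value $26,692.
Year 3: $37,980 × 3/15 = $7,596. Book value $19,096.
Year 4: $37,980 × 2/15 = $5,064. Book value $14,032.
Year 5: $37,980 × 1/15 = $2,532. Book value $11,500.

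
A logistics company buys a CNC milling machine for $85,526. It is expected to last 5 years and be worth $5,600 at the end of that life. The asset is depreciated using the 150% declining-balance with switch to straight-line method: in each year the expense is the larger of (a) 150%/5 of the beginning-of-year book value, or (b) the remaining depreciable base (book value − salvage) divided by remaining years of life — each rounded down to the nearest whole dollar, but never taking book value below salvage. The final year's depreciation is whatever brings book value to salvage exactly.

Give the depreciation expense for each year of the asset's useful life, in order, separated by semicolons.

Depreciable base = $85,526 − $5,600 = $79,926.
Year 1: DB = ⌊$85,526 × 150%/5⌋ = $25,657; SL = ⌊$79,926/5⌋ = $15,985 → take DB $25,657. Book value $59,869.
Year 2: DB = ⌊$59,869 × 150%/5⌋ = $17,960; SL = ⌊$54,269/4⌋ = $13,567 → take DB $17,960. Book value $41,909.
Year 3: DB = ⌊$41,909 × 150%/5⌋ = $12,572; SL = ⌊$36,309/3⌋ = $12,103 → take DB $12,572. Book value $29,337.
Year 4: DB = ⌊$29,337 × 150%/5⌋ = $8,801; SL = ⌊$23,737/2⌋ = $11,868 → take SL $11,868. Book value $17,469.
Year 5 (final): $17,469 − $5,600 = $11,869. Book value $5,600.

$25,657; $17,960; $12,572; $11,868; $11,869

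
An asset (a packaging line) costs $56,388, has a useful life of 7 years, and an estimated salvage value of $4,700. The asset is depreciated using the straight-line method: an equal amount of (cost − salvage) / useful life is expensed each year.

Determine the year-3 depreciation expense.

Depreciable base = $56,388 − $4,700 = $51,688.
Annual expense = $51,688 / 7 = $7,384.

$7,384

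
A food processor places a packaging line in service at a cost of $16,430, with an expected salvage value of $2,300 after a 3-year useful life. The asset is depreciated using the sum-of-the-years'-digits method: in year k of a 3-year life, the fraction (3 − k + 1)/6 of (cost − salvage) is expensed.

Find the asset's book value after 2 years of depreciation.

$4,655

Depreciable base = $16,430 − $2,300 = $14,130.
Sum of the years' digits = 3+2+1 = 6.
Year 1: $14,130 × 3/6 = $7,065. Book value $9,365.
Year 2: $14,130 × 2/6 = $4,710. Book value $4,655.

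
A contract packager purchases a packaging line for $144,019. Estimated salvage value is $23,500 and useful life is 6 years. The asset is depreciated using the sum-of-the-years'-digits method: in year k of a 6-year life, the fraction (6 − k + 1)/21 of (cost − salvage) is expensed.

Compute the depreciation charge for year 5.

Depreciable base = $144,019 − $23,500 = $120,519.
Sum of the years' digits = 6+5+4+3+2+1 = 21.
Year 1: $120,519 × 6/21 = $34,434. Book value $109,585.
Year 2: $120,519 × 5/21 = $28,695. Book value $80,890.
Year 3: $120,519 × 4/21 = $22,956. Book value $57,934.
Year 4: $120,519 × 3/21 = $17,217. Book value $40,717.
Year 5: $120,519 × 2/21 = $11,478. Book value $29,239.

$11,478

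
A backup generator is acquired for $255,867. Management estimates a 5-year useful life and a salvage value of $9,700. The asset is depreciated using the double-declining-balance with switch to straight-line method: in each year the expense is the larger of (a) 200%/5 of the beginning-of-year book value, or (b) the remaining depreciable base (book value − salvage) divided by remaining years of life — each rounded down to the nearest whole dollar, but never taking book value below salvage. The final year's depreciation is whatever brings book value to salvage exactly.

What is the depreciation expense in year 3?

Depreciable base = $255,867 − $9,700 = $246,167.
Year 1: DB = ⌊$255,867 × 200%/5⌋ = $102,346; SL = ⌊$246,167/5⌋ = $49,233 → take DB $102,346. Book value $153,521.
Year 2: DB = ⌊$153,521 × 200%/5⌋ = $61,408; SL = ⌊$143,821/4⌋ = $35,955 → take DB $61,408. Book value $92,113.
Year 3: DB = ⌊$92,113 × 200%/5⌋ = $36,845; SL = ⌊$82,413/3⌋ = $27,471 → take DB $36,845. Book value $55,268.

$36,845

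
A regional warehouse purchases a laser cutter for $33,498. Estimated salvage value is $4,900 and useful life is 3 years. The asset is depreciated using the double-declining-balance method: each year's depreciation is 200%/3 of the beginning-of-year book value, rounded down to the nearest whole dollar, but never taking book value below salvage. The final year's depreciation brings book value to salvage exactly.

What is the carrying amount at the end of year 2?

$4,900

Depreciable base = $33,498 − $4,900 = $28,598.
Year 1: ⌊$33,498 × 200%/3⌋ = $22,332. Book value $11,166.
Year 2: ⌊$11,166 × 200%/3⌋ = $7,444, capped at $6,266. Book value $4,900.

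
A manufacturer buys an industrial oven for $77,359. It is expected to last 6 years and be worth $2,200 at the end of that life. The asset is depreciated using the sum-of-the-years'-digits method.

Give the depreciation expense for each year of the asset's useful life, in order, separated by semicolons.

Depreciable base = $77,359 − $2,200 = $75,159.
Sum of the years' digits = 6+5+4+3+2+1 = 21.
Year 1: $75,159 × 6/21 = $21,474. Book value $55,885.
Year 2: $75,159 × 5/21 = $17,895. Book value $37,990.
Year 3: $75,159 × 4/21 = $14,316. Book value $23,674.
Year 4: $75,159 × 3/21 = $10,737. Book value $12,937.
Year 5: $75,159 × 2/21 = $7,158. Book value $5,779.
Year 6: $75,159 × 1/21 = $3,579. Book value $2,200.

$21,474; $17,895; $14,316; $10,737; $7,158; $3,579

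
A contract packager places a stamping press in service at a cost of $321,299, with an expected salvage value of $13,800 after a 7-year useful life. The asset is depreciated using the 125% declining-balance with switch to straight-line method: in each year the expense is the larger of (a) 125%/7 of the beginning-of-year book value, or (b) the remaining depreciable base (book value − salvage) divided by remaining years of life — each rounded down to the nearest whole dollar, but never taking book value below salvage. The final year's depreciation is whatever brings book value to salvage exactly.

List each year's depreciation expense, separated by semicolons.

$57,374; $47,129; $40,599; $40,599; $40,599; $40,599; $40,600

Depreciable base = $321,299 − $13,800 = $307,499.
Year 1: DB = ⌊$321,299 × 125%/7⌋ = $57,374; SL = ⌊$307,499/7⌋ = $43,928 → take DB $57,374. Book value $263,925.
Year 2: DB = ⌊$263,925 × 125%/7⌋ = $47,129; SL = ⌊$250,125/6⌋ = $41,687 → take DB $47,129. Book value $216,796.
Year 3: DB = ⌊$216,796 × 125%/7⌋ = $38,713; SL = ⌊$202,996/5⌋ = $40,599 → take SL $40,599. Book value $176,197.
Year 4: DB = ⌊$176,197 × 125%/7⌋ = $31,463; SL = ⌊$162,397/4⌋ = $40,599 → take SL $40,599. Book value $135,598.
Year 5: DB = ⌊$135,598 × 125%/7⌋ = $24,213; SL = ⌊$121,798/3⌋ = $40,599 → take SL $40,599. Book value $94,999.
Year 6: DB = ⌊$94,999 × 125%/7⌋ = $16,964; SL = ⌊$81,199/2⌋ = $40,599 → take SL $40,599. Book value $54,400.
Year 7 (final): $54,400 − $13,800 = $40,600. Book value $13,800.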